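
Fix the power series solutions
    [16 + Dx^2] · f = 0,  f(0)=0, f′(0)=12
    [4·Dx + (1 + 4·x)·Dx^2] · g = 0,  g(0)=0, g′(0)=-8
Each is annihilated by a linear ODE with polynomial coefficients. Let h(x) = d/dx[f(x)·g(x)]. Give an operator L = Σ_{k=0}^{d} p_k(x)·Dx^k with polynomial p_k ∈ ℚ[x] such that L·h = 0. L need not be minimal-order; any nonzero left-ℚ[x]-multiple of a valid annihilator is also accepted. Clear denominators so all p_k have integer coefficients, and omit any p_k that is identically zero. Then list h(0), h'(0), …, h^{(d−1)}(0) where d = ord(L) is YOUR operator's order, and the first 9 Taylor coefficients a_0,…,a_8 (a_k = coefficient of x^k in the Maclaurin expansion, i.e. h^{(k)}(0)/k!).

L = (-6400 - 45056·x - 172032·x^2 + 196608·x^3 + 2818048·x^4 + 6291456·x^5 + 4194304·x^6) + (-1536 - 8192·x + 20480·x^2 + 245760·x^3 + 655360·x^4 + 524288·x^5)·Dx + (-448 - 2816·x - 3584·x^2 + 73728·x^3 + 401408·x^4 + 786432·x^5 + 524288·x^6)·Dx^2 + (-96 - 512·x + 1280·x^2 + 15360·x^3 + 40960·x^4 + 32768·x^5)·Dx^3 + (-3 + 448·x^2 + 3840·x^3 + 14080·x^4 + 24576·x^5 + 16384·x^6)·Dx^4  (order 4).
h: a_k = 0, -192, 576, -1024, 5120, -22528, 444416/5, -7405568/21, 9830400/7, …
ICs: h(0) = 0, h′(0) = -192, h′′(0) = 1152, h′′′(0) = -6144.

f: a_k = 0, 12, 0, -32, 0, 128/5, 0, -1024/105, 0, …
g: a_k = 0, -8, 16, -128/3, 128, -2048/5, 4096/3, -32768/7, 16384, …
Product ⇒ symmetric product L₀, ord ≤ 4.
Differentiate: ansatz ord ≤ ord L₀ ⇒ L.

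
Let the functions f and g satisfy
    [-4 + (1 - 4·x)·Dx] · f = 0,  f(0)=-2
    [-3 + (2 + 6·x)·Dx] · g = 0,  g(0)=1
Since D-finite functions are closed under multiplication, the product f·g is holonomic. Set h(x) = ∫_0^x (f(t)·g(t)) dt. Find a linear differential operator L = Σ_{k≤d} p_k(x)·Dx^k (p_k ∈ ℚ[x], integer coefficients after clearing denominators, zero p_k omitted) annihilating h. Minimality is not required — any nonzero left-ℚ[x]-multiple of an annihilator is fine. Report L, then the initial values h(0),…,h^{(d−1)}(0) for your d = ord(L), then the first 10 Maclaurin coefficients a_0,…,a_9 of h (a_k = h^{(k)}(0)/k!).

L = (11 + 12·x)·Dx + (-2 + 2·x + 24·x^2)·Dx^2  (order 2).
h: a_k = 0, -2, -11/2, -167/12, -1363/32, -43211/320, -347389/768, -791845/512, -44415491/8192, -2839776755/147456, …
ICs: h(0) = 0, h′(0) = -2.

f: a_k = -2, -8, -32, -128, -512, -2048, -8192, -32768, -131072, -524288, …
g: a_k = 1, 3/2, -9/8, 27/16, -405/128, 1701/256, -15309/1024, 72171/2048, -2814669/32768, 14073345/65536, …
Product ⇒ symmetric product L₀, ord ≤ 1.
h=∫₀ˣh₀: take L = L₀·Dx.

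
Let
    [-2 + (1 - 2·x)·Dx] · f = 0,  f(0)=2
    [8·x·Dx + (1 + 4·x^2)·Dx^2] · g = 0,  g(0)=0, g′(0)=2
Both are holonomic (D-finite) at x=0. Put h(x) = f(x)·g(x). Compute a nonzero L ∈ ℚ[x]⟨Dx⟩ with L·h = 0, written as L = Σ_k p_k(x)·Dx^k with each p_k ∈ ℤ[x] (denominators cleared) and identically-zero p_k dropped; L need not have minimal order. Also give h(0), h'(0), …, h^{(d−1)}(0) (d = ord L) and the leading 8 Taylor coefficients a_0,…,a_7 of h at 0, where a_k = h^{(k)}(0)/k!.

f: a_k = 2, 4, 8, 16, 32, 64, 128, 256, …
g: a_k = 0, 2, 0, -8/3, 0, 32/5, 0, -128/7, …
h₀=f·g: eliminate ⇒ L₀, order ≤ 1·2.
L = 16·x + (4 - 8·x + 32·x^2)·Dx + (-1 + 2·x - 4·x^2 + 8·x^3)·Dx^2  (order 2).
h: a_k = 0, 4, 8, 32/3, 64/3, 832/15, 1664/15, 19456/105, …
ICs: h(0) = 0, h′(0) = 4.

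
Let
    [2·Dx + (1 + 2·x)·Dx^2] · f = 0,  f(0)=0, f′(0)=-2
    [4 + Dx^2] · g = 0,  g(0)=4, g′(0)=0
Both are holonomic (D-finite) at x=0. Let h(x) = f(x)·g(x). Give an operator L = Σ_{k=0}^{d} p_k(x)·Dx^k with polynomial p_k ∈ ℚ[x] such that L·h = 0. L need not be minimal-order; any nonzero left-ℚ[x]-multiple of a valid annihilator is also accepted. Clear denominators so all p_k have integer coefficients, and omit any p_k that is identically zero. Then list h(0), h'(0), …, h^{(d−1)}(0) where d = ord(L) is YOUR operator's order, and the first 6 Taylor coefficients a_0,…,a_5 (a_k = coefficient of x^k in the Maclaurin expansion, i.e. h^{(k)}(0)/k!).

f: a_k = 0, -2, 2, -8/3, 4, -32/5, …
g: a_k = 4, 0, -8, 0, 8/3, 0, …
L₀ := L_f ⊗_s L_g (sym. prod.), ord ≤ 4.
L = (-48 + 192·x + 1216·x^2 + 2048·x^3 + 1024·x^4) + (32 + 320·x + 768·x^2 + 512·x^3)·Dx + (160·x + 672·x^2 + 1024·x^3 + 512·x^4)·Dx^2 + (8 + 80·x + 192·x^2 + 128·x^3)·Dx^3 + (3 + 28·x + 92·x^2 + 128·x^3 + 64·x^4)·Dx^4  (order 4).
h: a_k = 0, -8, 8, 16/3, 0, -48/5, …
ICs: h(0) = 0, h′(0) = -8, h′′(0) = 16, h′′′(0) = 32.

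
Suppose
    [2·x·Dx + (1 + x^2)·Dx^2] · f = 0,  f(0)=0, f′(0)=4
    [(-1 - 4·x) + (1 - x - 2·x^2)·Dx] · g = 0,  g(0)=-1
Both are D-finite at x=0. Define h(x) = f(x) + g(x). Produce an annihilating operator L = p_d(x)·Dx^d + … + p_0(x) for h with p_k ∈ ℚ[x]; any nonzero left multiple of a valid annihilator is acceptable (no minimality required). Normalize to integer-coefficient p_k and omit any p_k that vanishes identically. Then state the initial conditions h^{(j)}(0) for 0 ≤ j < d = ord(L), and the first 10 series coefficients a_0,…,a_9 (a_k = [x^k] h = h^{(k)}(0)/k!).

f: a_k = 0, 4, 0, -4/3, 0, 4/5, 0, -4/7, 0, 4/9, …
g: a_k = -1, -1, -3, -5, -11, -21, -43, -85, -171, -341, …
Sum ⇒ L₀ = lclm(L_f,L_g) in ℚ(x)⟨Dx⟩.
L = (6 - 24·x - 162·x^2 - 240·x^3 - 384·x^4 - 48·x^6)·Dx + (-16 - 74·x - 88·x^2 - 226·x^3 - 212·x^4 - 304·x^5 - 12·x^6 - 48·x^7)·Dx^2 + (3 + 4·x + 8·x^2 - 28·x^3 - 27·x^4 - 36·x^5 - 40·x^6 - 4·x^7 - 8·x^8)·Dx^3  (order 3).
h: a_k = -1, 3, -3, -19/3, -11, -101/5, -43, -599/7, -171, -3065/9, …
ICs: h(0) = -1, h′(0) = 3, h′′(0) = -6.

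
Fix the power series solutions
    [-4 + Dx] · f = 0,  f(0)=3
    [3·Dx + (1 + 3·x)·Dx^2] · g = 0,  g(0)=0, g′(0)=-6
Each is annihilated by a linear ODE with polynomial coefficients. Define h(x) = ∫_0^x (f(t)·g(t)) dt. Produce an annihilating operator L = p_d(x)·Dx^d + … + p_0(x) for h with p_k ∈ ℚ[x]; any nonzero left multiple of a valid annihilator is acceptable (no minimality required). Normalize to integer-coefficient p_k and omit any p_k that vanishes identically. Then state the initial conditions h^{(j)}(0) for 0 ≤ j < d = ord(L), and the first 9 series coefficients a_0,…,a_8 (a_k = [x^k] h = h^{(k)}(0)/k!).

f: a_k = 3, 12, 24, 32, 32, 128/5, 256/15, 1024/105, 512/105, …
g: a_k = 0, -6, 9, -18, 81/2, -486/5, 243, -4374/7, 6561/4, …
h₀=f·g: eliminate ⇒ L₀, order ≤ 1·2.
∫: right-multiply L₀ by Dx.
L = (4 + 48·x)·Dx + (-5 - 24·x)·Dx^2 + (1 + 3·x)·Dx^3  (order 3).
h: a_k = 0, 0, -9, -15, -45/2, -141/10, -118/5, 93/7, -7759/140, …
ICs: h(0) = 0, h′(0) = 0, h′′(0) = -18.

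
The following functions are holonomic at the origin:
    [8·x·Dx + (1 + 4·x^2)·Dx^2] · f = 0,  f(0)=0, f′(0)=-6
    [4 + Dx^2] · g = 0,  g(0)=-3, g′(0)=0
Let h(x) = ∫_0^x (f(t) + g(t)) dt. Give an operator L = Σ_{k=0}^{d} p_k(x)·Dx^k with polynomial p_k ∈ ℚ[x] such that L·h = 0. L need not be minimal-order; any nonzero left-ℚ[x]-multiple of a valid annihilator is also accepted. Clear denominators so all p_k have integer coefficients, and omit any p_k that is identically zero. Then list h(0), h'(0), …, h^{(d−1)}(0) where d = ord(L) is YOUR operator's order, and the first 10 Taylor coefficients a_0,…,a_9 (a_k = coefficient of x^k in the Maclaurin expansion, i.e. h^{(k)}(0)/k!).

f: a_k = 0, -6, 0, 8, 0, -96/5, 0, 384/7, 0, -512/3, …
g: a_k = -3, 0, 6, 0, -2, 0, 4/15, 0, -2/105, 0, …
Sum ⇒ L₀ = lclm(L_f,L_g) in ℚ(x)⟨Dx⟩.
h=∫h₀ ⇒ L = L₀·Dx.
L = (-352·x + 1792·x^3 + 512·x^5)·Dx^2 + (-4 + 112·x^2 + 576·x^4 + 256·x^6)·Dx^3 + (-88·x + 448·x^3 + 128·x^5)·Dx^4 + (-1 + 28·x^2 + 144·x^4 + 64·x^6)·Dx^5  (order 5).
h: a_k = 0, -3, -3, 2, 2, -2/5, -16/5, 4/105, 48/7, -2/945, …
ICs: h(0) = 0, h′(0) = -3, h′′(0) = -6, h′′′(0) = 12, h′′′′(0) = 48.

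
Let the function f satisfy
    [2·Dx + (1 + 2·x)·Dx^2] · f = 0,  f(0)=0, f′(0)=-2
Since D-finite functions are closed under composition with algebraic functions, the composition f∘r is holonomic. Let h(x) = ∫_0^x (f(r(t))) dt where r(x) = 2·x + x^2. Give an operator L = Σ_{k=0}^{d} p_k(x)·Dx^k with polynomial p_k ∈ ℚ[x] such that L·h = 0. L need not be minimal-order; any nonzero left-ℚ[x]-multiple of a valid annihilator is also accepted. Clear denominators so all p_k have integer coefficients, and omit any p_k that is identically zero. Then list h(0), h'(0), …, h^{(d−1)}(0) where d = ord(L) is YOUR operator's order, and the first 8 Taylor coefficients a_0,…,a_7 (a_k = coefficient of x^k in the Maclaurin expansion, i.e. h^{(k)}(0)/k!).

f: a_k = 0, -2, 2, -8/3, 4, -32/5, 32/3, -128/7, …
L₀ from L_f via x↦r, Dx↦r'^{-1}Dx.
∫: right-multiply L₀ by Dx.
L = (3 + 4·x + 2·x^2)·Dx^2 + (1 + 5·x + 6·x^2 + 2·x^3)·Dx^3  (order 3).
h: a_k = 0, 0, -2, 2, -10/3, 34/5, -232/15, 264/7, …
ICs: h(0) = 0, h′(0) = 0, h′′(0) = -4.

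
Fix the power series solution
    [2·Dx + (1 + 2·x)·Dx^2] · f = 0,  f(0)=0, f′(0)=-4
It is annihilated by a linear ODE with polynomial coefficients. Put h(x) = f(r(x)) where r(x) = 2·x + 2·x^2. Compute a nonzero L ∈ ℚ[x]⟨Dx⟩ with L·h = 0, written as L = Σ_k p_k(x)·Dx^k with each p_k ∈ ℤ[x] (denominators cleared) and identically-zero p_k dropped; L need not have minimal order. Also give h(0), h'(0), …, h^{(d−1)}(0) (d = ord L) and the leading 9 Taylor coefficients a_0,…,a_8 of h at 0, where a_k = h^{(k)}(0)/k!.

f: a_k = 0, -4, 4, -16/3, 8, -64/5, 64/3, -256/7, 64, …
Change of var in L_f (x↦r) gives L₀.
L = 2·Dx + (1 + 2·x)·Dx^2  (order 2).
h: a_k = 0, -8, 8, -32/3, 16, -128/5, 128/3, -512/7, 128, …
ICs: h(0) = 0, h′(0) = -8.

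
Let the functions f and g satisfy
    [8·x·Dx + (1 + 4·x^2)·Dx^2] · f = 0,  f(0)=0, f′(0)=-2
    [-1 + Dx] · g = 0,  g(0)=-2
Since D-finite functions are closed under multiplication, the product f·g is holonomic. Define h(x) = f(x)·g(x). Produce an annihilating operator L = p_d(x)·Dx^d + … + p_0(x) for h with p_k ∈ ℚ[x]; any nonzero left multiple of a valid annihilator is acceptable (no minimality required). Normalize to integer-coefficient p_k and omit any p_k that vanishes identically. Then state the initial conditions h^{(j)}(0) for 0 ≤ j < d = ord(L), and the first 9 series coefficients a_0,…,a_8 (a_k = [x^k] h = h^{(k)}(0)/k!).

f: a_k = 0, -2, 0, 8/3, 0, -32/5, 0, 128/7, 0, …
g: a_k = -2, -2, -1, -1/3, -1/12, -1/60, -1/360, -1/2520, -1/20160, …
Product ⇒ symmetric product L₀, ord ≤ 2.
L = (1 - 8·x + 4·x^2) + (-2 + 8·x - 8·x^2)·Dx + (1 + 4·x^2)·Dx^2  (order 2).
h: a_k = 0, 4, 4, -10/3, -14/3, 103/10, 215/18, -12763/420, -43447/1260, …
ICs: h(0) = 0, h′(0) = 4.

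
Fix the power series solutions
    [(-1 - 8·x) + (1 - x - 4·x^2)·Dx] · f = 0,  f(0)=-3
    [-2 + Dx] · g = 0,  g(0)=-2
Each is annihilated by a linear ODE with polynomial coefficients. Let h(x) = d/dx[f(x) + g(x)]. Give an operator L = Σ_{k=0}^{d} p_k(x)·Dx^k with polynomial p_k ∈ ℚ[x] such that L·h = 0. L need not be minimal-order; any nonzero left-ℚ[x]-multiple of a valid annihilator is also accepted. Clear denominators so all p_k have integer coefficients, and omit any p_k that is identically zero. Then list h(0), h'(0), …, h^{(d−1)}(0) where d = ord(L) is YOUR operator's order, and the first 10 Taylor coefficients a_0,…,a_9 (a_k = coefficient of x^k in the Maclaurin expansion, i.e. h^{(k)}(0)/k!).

f: a_k = -3, -3, -15, -27, -87, -195, -543, -1323, -3495, -8787, …
g: a_k = -2, -4, -4, -8/3, -4/3, -8/15, -8/45, -16/315, -4/315, -8/2835, …
h₀=f+g: left-lcm gives L₀, ord ≤ 2.
h=h₀': d/dx-closure on L₀ ⇒ L.
L = (34 + 452·x + 512·x^2 + 1920·x^3 + 768·x^4) + (-25 - 228·x - 334·x^2 - 864·x^3 + 160·x^4 + 256·x^5)·Dx + (4 + x + 39·x^2 - 48·x^3 - 272·x^4 - 128·x^5)·Dx^2  (order 2).
h: a_k = -7, -38, -89, -1060/3, -2933/3, -48886/15, -416761/45, -8807432/315, -24911153/315, -645444466/2835, …
ICs: h(0) = -7, h′(0) = -38.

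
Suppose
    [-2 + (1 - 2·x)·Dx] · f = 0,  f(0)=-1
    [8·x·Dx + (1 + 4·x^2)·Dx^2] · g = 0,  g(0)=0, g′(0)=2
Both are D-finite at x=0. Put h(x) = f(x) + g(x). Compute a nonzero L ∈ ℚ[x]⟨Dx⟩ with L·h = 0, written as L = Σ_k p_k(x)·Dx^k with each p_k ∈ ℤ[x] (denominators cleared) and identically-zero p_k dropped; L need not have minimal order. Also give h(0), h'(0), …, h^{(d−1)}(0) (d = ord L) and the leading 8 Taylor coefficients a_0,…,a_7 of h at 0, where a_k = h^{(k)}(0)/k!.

f: a_k = -1, -2, -4, -8, -16, -32, -64, -128, …
g: a_k = 0, 2, 0, -8/3, 0, 32/5, 0, -128/7, …
L₀ := lclm(L_f,L_g); ord L₀ ≤ 1+2.
L = (-8 + 64·x + 96·x^2)·Dx + (8 - 8·x + 32·x^2 + 96·x^3)·Dx^2 + (-1 + 16·x^4)·Dx^3  (order 3).
h: a_k = -1, 0, -4, -32/3, -16, -128/5, -64, -1024/7, …
ICs: h(0) = -1, h′(0) = 0, h′′(0) = -8.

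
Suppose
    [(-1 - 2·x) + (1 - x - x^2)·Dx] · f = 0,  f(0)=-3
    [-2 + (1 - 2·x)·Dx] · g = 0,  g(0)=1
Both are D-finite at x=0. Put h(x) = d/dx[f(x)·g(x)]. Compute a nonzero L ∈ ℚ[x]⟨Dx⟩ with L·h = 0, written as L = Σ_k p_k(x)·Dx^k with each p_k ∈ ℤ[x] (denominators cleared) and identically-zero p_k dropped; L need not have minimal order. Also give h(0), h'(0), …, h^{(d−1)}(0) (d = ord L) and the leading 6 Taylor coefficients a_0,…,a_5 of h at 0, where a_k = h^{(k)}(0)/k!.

L = (16 - 30·x - 30·x^2 + 32·x^3 + 48·x^4) + (-3 + 11·x - 3·x^2 - 22·x^3 + 10·x^4 + 12·x^5)·Dx  (order 1).
h: a_k = -9, -48, -171, -516, -1410, -3618, …
ICs: h(0) = -9.

f: a_k = -3, -3, -6, -9, -15, -24, …
g: a_k = 1, 2, 4, 8, 16, 32, …
f·g: L₀ = L_f ⊗_s L_g, ord ≤ 1·1.
Derive L from L₀ (diff closure).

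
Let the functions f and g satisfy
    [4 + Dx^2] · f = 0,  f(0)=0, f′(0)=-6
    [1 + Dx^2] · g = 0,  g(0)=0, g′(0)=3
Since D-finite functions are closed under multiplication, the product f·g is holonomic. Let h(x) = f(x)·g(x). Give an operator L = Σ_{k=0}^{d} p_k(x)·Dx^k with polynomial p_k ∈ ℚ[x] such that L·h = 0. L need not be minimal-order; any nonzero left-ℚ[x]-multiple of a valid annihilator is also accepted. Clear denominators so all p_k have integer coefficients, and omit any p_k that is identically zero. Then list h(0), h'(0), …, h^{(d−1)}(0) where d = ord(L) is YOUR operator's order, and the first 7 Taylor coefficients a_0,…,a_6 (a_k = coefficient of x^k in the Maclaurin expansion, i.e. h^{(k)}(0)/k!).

L = 9 + 10·Dx^2 + Dx^4  (order 4).
h: a_k = 0, 0, -18, 0, 15, 0, -91/20, …
ICs: h(0) = 0, h′(0) = 0, h′′(0) = -36, h′′′(0) = 0.

f: a_k = 0, -6, 0, 4, 0, -4/5, 0, …
g: a_k = 0, 3, 0, -1/2, 0, 1/40, 0, …
f·g: L₀ = L_f ⊗_s L_g, ord ≤ 2·2.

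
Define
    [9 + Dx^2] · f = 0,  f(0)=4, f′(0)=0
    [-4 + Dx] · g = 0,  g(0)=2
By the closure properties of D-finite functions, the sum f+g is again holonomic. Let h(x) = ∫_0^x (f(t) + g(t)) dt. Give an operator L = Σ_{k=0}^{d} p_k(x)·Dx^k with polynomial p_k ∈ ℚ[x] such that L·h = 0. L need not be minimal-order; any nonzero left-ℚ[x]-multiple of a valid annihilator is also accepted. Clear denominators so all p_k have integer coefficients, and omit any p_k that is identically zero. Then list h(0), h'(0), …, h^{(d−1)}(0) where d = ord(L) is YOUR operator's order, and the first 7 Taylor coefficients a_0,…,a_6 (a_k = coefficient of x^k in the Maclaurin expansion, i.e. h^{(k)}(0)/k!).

L = -36·Dx + 9·Dx^2 - 4·Dx^3 + Dx^4  (order 4).
h: a_k = 0, 6, 4, -2/3, 16/3, 209/30, 128/45, …
ICs: h(0) = 0, h′(0) = 6, h′′(0) = 8, h′′′(0) = -4.

f: a_k = 4, 0, -18, 0, 27/2, 0, -81/20, …
g: a_k = 2, 8, 16, 64/3, 64/3, 256/15, 512/45, …
Sum ⇒ L₀ = lclm(L_f,L_g) in ℚ(x)⟨Dx⟩.
Integrate: L := L₀·Dx.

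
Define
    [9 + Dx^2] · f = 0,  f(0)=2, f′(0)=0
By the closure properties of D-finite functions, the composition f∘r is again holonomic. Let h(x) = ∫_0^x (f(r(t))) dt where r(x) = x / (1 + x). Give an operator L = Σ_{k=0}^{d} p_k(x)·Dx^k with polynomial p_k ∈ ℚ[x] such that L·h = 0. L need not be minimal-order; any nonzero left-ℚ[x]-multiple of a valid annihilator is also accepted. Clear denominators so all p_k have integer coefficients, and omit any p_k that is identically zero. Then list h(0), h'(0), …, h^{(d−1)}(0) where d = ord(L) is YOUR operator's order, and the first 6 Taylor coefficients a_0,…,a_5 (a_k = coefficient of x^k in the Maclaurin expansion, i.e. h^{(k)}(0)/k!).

f: a_k = 2, 0, -9, 0, 27/4, 0, …
Substitute x→r, Dx→(1/r')Dx; clear ⇒ L₀.
∫: right-multiply L₀ by Dx.
L = 9·Dx + (2 + 6·x + 6·x^2 + 2·x^3)·Dx^2 + (1 + 4·x + 6·x^2 + 4·x^3 + x^4)·Dx^3  (order 3).
h: a_k = 0, 2, 0, -3, 9/2, -81/20, …
ICs: h(0) = 0, h′(0) = 2, h′′(0) = 0.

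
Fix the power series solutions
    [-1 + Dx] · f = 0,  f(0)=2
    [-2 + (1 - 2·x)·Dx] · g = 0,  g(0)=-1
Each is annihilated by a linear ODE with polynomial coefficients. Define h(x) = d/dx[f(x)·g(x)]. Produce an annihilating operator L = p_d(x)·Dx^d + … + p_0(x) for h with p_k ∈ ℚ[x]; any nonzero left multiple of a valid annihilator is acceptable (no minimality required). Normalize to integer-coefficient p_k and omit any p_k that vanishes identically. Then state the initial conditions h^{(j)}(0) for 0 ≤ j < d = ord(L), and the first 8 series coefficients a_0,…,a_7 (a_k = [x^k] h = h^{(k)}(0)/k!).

f: a_k = 2, 2, 1, 1/3, 1/12, 1/60, 1/360, 1/2520, …
g: a_k = -1, -2, -4, -8, -16, -32, -64, -128, …
L₀ := L_f ⊗_s L_g (sym. prod.), ord ≤ 1.
Differentiate: ansatz ord ≤ ord L₀ ⇒ L.
L = (13 - 12·x + 4·x^2) + (-3 + 8·x - 4·x^2)·Dx  (order 1).
h: a_k = -6, -26, -79, -211, -6331/12, -75973/60, -354541/120, -17017969/2520, …
ICs: h(0) = -6.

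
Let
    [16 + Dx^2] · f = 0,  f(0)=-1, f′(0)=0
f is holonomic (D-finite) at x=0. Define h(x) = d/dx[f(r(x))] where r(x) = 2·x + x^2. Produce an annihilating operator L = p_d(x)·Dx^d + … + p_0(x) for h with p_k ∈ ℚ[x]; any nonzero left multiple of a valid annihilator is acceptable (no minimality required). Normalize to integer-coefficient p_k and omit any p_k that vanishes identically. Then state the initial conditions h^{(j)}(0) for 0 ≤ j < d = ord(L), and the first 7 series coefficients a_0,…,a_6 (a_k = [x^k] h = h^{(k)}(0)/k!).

L = (67 + 256·x + 384·x^2 + 256·x^3 + 64·x^4) + (-3 - 3·x)·Dx + (1 + 2·x + x^2)·Dx^2  (order 2).
h: a_k = 0, 64, 96, -1952/3, -5120/3, 9728/15, 105728/15, …
ICs: h(0) = 0, h′(0) = 64.

f: a_k = -1, 0, 8, 0, -32/3, 0, 256/45, …
h₀=f(r): pull back L_f along r ⇒ L₀.
h₀' ⇒ L via d/dx closure of L₀.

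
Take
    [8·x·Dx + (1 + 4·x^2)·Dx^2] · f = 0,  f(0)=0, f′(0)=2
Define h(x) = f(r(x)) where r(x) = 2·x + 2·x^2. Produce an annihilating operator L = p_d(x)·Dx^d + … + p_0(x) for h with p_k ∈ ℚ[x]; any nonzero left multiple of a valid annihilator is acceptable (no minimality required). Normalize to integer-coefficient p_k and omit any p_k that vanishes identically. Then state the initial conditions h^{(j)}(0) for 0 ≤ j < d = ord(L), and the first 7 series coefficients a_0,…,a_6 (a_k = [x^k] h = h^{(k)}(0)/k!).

f: a_k = 0, 2, 0, -8/3, 0, 32/5, 0, …
L₀ from L_f via x↦r, Dx↦r'^{-1}Dx.
L = (-2 + 32·x + 128·x^2 + 192·x^3 + 96·x^4)·Dx + (1 + 2·x + 16·x^2 + 64·x^3 + 80·x^4 + 32·x^5)·Dx^2  (order 2).
h: a_k = 0, 4, 4, -64/3, -64, 704/5, 3008/3, …
ICs: h(0) = 0, h′(0) = 4.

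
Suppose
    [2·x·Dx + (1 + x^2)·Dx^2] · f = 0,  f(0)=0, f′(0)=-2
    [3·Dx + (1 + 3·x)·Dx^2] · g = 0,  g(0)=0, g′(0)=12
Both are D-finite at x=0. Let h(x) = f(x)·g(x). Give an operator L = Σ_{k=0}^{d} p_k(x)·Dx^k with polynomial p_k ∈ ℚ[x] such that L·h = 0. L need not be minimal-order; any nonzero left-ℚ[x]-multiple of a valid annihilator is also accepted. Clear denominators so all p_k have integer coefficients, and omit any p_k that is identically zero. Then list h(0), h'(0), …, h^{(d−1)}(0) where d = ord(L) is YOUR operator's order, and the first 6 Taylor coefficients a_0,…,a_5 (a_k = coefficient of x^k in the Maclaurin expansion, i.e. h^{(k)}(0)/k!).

f: a_k = 0, -2, 0, 2/3, 0, -2/5, …
g: a_k = 0, 12, -18, 36, -81, 972/5, …
Sym-product of L_f,L_g gives L₀ (≤ ord 4).
L = (264 + 1260·x + 1008·x^2 + 3420·x^3 + 3240·x^4 + 4212·x^5 + 324·x^7)·Dx + (178 + 660·x + 3828·x^2 + 7308·x^3 + 12960·x^4 + 10044·x^5 + 11340·x^6 + 324·x^7 + 1134·x^8)·Dx^2 + (132 + 608·x + 1728·x^2 + 4568·x^3 + 6456·x^4 + 8856·x^5 + 5184·x^6 + 5544·x^7 + 324·x^8 + 648·x^9)·Dx^3 + (13 + 102·x + 341·x^2 + 744·x^3 + 1138·x^4 + 1236·x^5 + 1386·x^6 + 648·x^7 + 657·x^8 + 54·x^9 + 81·x^10)·Dx^4  (order 4).
h: a_k = 0, 0, -24, 36, -64, 150, …
ICs: h(0) = 0, h′(0) = 0, h′′(0) = -48, h′′′(0) = 216.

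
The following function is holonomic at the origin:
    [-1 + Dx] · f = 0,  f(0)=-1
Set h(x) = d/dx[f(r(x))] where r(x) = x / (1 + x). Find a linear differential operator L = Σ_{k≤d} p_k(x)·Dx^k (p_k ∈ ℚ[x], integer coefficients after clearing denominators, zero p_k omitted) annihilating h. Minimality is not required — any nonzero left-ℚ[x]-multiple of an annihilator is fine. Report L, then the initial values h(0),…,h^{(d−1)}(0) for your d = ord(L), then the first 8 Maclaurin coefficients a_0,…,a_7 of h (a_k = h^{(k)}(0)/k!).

f: a_k = -1, -1, -1/2, -1/6, -1/24, -1/120, -1/720, -1/5040, …
Change of var in L_f (x↦r) gives L₀.
h₀' ⇒ L via d/dx closure of L₀.
L = (-1 - 2·x) + (-1 - 2·x - x^2)·Dx  (order 1).
h: a_k = -1, 1, -1/2, -1/6, 19/24, -151/120, 1091/720, -7841/5040, …
ICs: h(0) = -1.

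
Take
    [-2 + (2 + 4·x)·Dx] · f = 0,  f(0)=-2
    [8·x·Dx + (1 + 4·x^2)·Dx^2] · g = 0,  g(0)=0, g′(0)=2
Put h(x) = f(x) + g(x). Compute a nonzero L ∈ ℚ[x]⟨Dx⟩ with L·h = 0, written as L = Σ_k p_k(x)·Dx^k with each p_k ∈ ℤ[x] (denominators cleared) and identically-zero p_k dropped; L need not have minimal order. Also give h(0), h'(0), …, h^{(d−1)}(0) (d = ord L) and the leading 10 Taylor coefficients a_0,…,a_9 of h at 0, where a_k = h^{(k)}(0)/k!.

L = (-8 - 40·x + 96·x^2 + 96·x^3)·Dx + (-11 - 32·x + 40·x^2 + 384·x^3 + 336·x^4)·Dx^2 + (-1 + 6·x + 24·x^2 + 48·x^3 + 112·x^4 + 96·x^5)·Dx^3  (order 3).
h: a_k = -2, 0, 1, -11/3, 5/4, 93/20, 21/8, -1255/56, 429/64, 26333/576, …
ICs: h(0) = -2, h′(0) = 0, h′′(0) = 2.

f: a_k = -2, -2, 1, -1, 5/4, -7/4, 21/8, -33/8, 429/64, -715/64, …
g: a_k = 0, 2, 0, -8/3, 0, 32/5, 0, -128/7, 0, 512/9, …
Sum ⇒ L₀ = lclm(L_f,L_g) in ℚ(x)⟨Dx⟩.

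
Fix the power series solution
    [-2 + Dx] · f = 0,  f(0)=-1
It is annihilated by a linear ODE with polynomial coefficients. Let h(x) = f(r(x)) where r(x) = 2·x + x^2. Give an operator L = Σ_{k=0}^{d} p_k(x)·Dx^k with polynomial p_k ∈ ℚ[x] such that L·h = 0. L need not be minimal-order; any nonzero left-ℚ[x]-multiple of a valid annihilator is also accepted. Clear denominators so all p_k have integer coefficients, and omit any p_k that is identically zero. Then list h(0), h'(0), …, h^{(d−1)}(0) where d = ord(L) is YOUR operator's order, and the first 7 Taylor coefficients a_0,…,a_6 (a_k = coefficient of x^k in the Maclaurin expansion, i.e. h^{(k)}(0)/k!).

L = (-4 - 4·x) + Dx  (order 1).
h: a_k = -1, -4, -10, -56/3, -86/3, -568/15, -1996/45, …
ICs: h(0) = -1.

f: a_k = -1, -2, -2, -4/3, -2/3, -4/15, -4/45, …
f∘r: x↦r, Dx↦Dx/r' in L_f ⇒ L₀.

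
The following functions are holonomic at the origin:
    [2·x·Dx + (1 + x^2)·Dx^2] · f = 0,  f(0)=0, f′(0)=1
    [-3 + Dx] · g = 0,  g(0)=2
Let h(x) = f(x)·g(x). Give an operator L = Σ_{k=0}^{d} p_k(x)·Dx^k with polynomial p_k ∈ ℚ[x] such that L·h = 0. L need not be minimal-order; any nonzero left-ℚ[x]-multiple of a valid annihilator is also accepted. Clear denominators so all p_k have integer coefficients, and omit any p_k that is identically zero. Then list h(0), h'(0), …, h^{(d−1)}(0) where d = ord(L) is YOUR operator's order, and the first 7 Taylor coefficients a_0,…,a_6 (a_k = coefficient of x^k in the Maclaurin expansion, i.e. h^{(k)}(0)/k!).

f: a_k = 0, 1, 0, -1/3, 0, 1/5, 0, …
g: a_k = 2, 6, 9, 9, 27/4, 81/20, 81/40, …
f·g: L₀ = L_f ⊗_s L_g, ord ≤ 2·1.
L = (9 - 6·x + 9·x^2) + (-6 + 2·x - 6·x^2)·Dx + (1 + x^2)·Dx^2  (order 2).
h: a_k = 0, 2, 6, 25/3, 7, 83/20, 9/4, …
ICs: h(0) = 0, h′(0) = 2.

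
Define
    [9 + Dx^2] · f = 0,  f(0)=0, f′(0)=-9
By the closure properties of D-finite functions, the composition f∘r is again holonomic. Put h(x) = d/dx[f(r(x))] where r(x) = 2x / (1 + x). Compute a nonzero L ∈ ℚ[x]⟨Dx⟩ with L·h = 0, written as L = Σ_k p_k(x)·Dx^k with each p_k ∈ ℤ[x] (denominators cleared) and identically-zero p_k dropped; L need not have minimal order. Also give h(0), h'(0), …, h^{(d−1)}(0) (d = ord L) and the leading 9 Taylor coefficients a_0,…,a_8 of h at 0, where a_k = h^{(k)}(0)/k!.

f: a_k = 0, -9, 0, 27/2, 0, -243/40, 0, 729/560, 0, …
h₀=f(r): pull back L_f along r ⇒ L₀.
h=h₀': d/dx-closure on L₀ ⇒ L.
L = (42 + 12·x + 6·x^2) + (6 + 18·x + 18·x^2 + 6·x^3)·Dx + (1 + 4·x + 6·x^2 + 4·x^3 + x^4)·Dx^2  (order 2).
h: a_k = -18, 36, 270, -1224, 2178, -540, -40158/5, 135504/5, -379242/7, …
ICs: h(0) = -18, h′(0) = 36.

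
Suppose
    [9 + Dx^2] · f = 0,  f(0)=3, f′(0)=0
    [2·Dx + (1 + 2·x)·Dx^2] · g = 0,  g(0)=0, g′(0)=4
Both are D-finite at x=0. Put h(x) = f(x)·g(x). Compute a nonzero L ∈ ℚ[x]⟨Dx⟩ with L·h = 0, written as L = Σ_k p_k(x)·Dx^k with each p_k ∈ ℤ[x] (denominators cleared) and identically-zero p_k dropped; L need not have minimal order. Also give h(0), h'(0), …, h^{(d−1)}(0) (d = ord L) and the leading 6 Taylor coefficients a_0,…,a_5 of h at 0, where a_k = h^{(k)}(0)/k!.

L = (63 + 1053·x + 3969·x^2 + 5832·x^3 + 2916·x^4) + (63 + 450·x + 972·x^2 + 648·x^3)·Dx + (25 + 270·x + 918·x^2 + 1296·x^3 + 648·x^4)·Dx^2 + (7 + 50·x + 108·x^2 + 72·x^3)·Dx^3 + (2 + 17·x + 53·x^2 + 72·x^3 + 36·x^4)·Dx^4  (order 4).
h: a_k = 0, 12, -12, -38, 30, 69/10, …
ICs: h(0) = 0, h′(0) = 12, h′′(0) = -24, h′′′(0) = -228.

f: a_k = 3, 0, -27/2, 0, 81/8, 0, …
g: a_k = 0, 4, -4, 16/3, -8, 64/5, …
h₀=f·g: eliminate ⇒ L₀, order ≤ 2·2.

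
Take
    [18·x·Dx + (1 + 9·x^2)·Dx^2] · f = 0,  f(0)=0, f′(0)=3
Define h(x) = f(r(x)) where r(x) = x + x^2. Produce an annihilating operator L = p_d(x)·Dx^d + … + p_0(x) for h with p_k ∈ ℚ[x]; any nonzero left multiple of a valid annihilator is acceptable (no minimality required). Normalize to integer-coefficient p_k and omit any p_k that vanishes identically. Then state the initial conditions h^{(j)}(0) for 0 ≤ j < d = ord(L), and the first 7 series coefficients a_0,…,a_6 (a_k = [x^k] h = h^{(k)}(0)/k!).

f: a_k = 0, 3, 0, -9, 0, 243/5, 0, …
L₀ from L_f via x↦r, Dx↦r'^{-1}Dx.
L = (-2 + 18·x + 72·x^2 + 108·x^3 + 54·x^4)·Dx + (1 + 2·x + 9·x^2 + 36·x^3 + 45·x^4 + 18·x^5)·Dx^2  (order 2).
h: a_k = 0, 3, 3, -9, -27, 108/5, 234, …
ICs: h(0) = 0, h′(0) = 3.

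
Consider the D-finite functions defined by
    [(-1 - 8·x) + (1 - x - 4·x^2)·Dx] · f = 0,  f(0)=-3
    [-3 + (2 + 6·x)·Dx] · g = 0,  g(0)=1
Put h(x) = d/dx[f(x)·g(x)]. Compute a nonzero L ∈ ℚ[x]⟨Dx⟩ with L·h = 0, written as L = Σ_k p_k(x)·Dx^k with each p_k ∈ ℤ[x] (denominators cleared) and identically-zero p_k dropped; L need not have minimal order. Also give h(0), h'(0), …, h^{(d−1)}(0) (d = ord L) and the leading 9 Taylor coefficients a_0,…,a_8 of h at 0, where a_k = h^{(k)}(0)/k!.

f: a_k = -3, -3, -15, -27, -87, -195, -543, -1323, -3495, …
g: a_k = 1, 3/2, -9/8, 27/16, -405/128, 1701/256, -15309/1024, 72171/2048, -2814669/32768, …
Product ⇒ symmetric product L₀, ord ≤ 1.
Derive L from L₀ (diff closure).
L = (43 + 474·x + 1491·x^2 + 2280·x^3 + 2160·x^4) + (-10 - 58·x - 78·x^2 + 242·x^3 + 960·x^4 + 864·x^5)·Dx  (order 1).
h: a_k = -15/2, -129/4, -2457/16, -13593/32, -423525/256, -2183607/512, -30679677/2048, -154848201/4096, -8216246205/65536, …
ICs: h(0) = -15/2.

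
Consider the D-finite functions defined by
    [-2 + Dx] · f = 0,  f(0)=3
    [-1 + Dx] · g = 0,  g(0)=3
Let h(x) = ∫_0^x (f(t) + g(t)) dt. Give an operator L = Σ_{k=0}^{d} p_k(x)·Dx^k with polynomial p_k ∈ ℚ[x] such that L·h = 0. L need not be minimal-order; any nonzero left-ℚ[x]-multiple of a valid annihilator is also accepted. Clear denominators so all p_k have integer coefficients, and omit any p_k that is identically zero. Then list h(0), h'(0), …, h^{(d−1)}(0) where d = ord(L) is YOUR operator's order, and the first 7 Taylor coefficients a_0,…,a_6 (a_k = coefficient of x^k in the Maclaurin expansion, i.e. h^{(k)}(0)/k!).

L = 2·Dx - 3·Dx^2 + Dx^3  (order 3).
h: a_k = 0, 6, 9/2, 5/2, 9/8, 17/40, 11/80, …
ICs: h(0) = 0, h′(0) = 6, h′′(0) = 9.

f: a_k = 3, 6, 6, 4, 2, 4/5, 4/15, …
g: a_k = 3, 3, 3/2, 1/2, 1/8, 1/40, 1/240, …
h₀=f+g: left-lcm gives L₀, ord ≤ 2.
h=∫h₀ ⇒ L = L₀·Dx.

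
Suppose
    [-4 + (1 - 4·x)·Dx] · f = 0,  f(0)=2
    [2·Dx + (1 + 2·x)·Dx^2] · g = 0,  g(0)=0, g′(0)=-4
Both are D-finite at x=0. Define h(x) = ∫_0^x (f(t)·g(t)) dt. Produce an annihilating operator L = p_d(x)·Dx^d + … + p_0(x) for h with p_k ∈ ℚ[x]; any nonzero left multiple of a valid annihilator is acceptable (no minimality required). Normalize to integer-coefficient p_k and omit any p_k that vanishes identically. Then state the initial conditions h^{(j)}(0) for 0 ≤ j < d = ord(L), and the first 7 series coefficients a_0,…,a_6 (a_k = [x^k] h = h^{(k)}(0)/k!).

L = 8·Dx + (6 + 24·x)·Dx^2 + (-1 + 2·x + 8·x^2)·Dx^3  (order 3).
h: a_k = 0, 0, -4, -8, -80/3, -1232/15, -12512/45, …
ICs: h(0) = 0, h′(0) = 0, h′′(0) = -8.

f: a_k = 2, 8, 32, 128, 512, 2048, 8192, …
g: a_k = 0, -4, 4, -16/3, 8, -64/5, 64/3, …
Product ⇒ symmetric product L₀, ord ≤ 2.
Integrate: L := L₀·Dx.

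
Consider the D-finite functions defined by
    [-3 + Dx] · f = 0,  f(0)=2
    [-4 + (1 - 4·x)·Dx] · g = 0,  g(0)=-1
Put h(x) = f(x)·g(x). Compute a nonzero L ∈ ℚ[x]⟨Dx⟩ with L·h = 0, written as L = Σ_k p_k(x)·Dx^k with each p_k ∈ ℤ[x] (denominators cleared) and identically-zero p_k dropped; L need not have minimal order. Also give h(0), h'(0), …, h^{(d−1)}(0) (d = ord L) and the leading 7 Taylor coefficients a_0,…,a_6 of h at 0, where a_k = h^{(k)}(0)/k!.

f: a_k = 2, 6, 9, 9, 27/4, 81/20, 81/40, …
g: a_k = -1, -4, -16, -64, -256, -1024, -4096, …
L₀ := L_f ⊗_s L_g (sym. prod.), ord ≤ 1.
L = (7 - 12·x) + (-1 + 4·x)·Dx  (order 1).
h: a_k = -2, -14, -65, -269, -4331/4, -86701/20, -693689/40, …
ICs: h(0) = -2.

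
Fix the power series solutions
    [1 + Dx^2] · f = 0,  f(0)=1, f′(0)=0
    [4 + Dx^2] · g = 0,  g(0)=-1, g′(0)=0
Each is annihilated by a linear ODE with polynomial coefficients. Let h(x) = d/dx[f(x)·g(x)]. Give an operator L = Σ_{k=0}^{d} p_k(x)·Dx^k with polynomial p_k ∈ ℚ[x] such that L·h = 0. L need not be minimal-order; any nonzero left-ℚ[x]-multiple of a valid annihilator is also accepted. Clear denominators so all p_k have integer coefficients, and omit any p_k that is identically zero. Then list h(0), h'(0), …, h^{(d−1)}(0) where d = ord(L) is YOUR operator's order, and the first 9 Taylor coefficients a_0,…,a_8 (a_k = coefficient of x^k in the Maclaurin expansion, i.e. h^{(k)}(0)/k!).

f: a_k = 1, 0, -1/2, 0, 1/24, 0, -1/720, 0, 1/40320, …
g: a_k = -1, 0, 2, 0, -2/3, 0, 4/45, 0, -2/315, …
f·g: L₀ = L_f ⊗_s L_g, ord ≤ 2·2.
h=h₀': d/dx-closure on L₀ ⇒ L.
L = 9 + 10·Dx^2 + Dx^4  (order 4).
h: a_k = 0, 5, 0, -41/6, 0, 73/24, 0, -3281/5040, 0, …
ICs: h(0) = 0, h′(0) = 5, h′′(0) = 0, h′′′(0) = -41.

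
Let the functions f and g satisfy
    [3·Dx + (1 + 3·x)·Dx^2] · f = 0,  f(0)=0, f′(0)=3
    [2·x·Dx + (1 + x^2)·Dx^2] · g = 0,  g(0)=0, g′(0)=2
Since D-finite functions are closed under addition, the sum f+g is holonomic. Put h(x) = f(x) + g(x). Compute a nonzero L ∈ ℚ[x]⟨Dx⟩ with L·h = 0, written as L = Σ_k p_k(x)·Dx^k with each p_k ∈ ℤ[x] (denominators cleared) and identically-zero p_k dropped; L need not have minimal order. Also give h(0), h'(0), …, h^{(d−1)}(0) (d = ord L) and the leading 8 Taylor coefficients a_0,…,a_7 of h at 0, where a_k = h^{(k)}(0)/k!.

f: a_k = 0, 3, -9/2, 9, -81/4, 243/5, -243/2, 2187/7, …
g: a_k = 0, 2, 0, -2/3, 0, 2/5, 0, -2/7, …
Sum ⇒ L₀ = lclm(L_f,L_g) in ℚ(x)⟨Dx⟩.
L = (-6 - 54·x + 18·x^2 + 18·x^3)·Dx + (-20 - 12·x - 48·x^2 + 36·x^3 + 36·x^4)·Dx^2 + (-3 - 7·x + 6·x^2 + 2·x^3 + 9·x^4 + 9·x^5)·Dx^3  (order 3).
h: a_k = 0, 5, -9/2, 25/3, -81/4, 49, -243/2, 2185/7, …
ICs: h(0) = 0, h′(0) = 5, h′′(0) = -9.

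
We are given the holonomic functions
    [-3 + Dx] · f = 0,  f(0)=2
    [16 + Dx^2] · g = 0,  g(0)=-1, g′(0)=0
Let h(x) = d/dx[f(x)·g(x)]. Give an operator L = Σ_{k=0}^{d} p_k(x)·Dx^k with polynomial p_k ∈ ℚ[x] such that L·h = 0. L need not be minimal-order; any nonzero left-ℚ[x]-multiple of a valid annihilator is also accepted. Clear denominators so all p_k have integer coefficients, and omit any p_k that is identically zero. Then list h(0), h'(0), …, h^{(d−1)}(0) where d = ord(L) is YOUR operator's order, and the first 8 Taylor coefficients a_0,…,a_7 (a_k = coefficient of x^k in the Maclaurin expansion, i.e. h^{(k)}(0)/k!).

L = 25 - 6·Dx + Dx^2  (order 2).
h: a_k = -6, 14, 117, 527/3, 79/4, -11753/60, -25481/120, -164833/2520, …
ICs: h(0) = -6, h′(0) = 14.

f: a_k = 2, 6, 9, 9, 27/4, 81/20, 81/40, 243/280, …
g: a_k = -1, 0, 8, 0, -32/3, 0, 256/45, 0, …
Product ⇒ symmetric product L₀, ord ≤ 2.
Differentiate: ansatz ord ≤ ord L₀ ⇒ L.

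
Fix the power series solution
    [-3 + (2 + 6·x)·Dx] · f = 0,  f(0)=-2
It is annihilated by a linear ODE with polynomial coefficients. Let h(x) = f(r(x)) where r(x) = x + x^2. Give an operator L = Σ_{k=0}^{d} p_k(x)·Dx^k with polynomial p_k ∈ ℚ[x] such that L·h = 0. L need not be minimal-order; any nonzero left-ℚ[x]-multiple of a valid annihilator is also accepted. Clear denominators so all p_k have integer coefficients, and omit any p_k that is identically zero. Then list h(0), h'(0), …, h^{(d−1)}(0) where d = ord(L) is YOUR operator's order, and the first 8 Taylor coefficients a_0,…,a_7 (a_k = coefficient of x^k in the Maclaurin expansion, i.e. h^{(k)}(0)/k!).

f: a_k = -2, -3, 9/4, -27/8, 405/64, -1701/128, 15309/512, -72171/1024, …
f∘r: x↦r, Dx↦Dx/r' in L_f ⇒ L₀.
L = (-3 - 6·x) + (2 + 6·x + 6·x^2)·Dx  (order 1).
h: a_k = -2, -3, -3/4, 9/8, -99/64, 243/128, -999/512, 1377/1024, …
ICs: h(0) = -2.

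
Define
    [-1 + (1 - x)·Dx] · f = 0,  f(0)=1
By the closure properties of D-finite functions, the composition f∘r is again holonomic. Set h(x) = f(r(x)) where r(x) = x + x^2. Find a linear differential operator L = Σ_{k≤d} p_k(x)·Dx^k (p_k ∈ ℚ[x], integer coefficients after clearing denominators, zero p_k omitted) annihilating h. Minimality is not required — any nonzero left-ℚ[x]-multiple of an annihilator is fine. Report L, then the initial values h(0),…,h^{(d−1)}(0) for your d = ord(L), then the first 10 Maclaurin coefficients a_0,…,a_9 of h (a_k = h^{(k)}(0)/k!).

f: a_k = 1, 1, 1, 1, 1, 1, 1, 1, 1, 1, …
h₀=f(r): pull back L_f along r ⇒ L₀.
L = (1 + 2·x) + (-1 + x + x^2)·Dx  (order 1).
h: a_k = 1, 1, 2, 3, 5, 8, 13, 21, 34, 55, …
ICs: h(0) = 1.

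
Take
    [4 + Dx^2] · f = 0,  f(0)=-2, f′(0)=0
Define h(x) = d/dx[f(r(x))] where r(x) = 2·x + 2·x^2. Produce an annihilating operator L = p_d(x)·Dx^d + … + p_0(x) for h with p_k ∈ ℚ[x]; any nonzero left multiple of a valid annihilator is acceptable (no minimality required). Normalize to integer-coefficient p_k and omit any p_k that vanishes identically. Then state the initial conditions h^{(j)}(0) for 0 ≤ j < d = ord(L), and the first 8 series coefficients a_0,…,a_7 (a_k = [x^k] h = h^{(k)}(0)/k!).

f: a_k = -2, 0, 4, 0, -4/3, 0, 8/45, 0, …
L₀ from L_f via x↦r, Dx↦r'^{-1}Dx.
Derive L from L₀ (diff closure).
L = (28 + 128·x + 384·x^2 + 512·x^3 + 256·x^4) + (-6 - 12·x)·Dx + (1 + 4·x + 4·x^2)·Dx^2  (order 2).
h: a_k = 0, 32, 96, -64/3, -1280/3, -10496/15, -1792/15, 368128/315, …
ICs: h(0) = 0, h′(0) = 32.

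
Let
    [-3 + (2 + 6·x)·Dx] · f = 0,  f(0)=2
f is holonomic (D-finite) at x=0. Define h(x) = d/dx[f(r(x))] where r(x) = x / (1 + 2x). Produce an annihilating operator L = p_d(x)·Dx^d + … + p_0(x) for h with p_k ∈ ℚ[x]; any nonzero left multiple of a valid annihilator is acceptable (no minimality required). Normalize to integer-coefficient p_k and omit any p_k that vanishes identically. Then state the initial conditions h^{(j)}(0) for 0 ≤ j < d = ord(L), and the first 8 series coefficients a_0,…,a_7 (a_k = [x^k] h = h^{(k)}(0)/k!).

L = (-11 - 40·x) + (-2 - 14·x - 20·x^2)·Dx  (order 1).
h: a_k = 3, -33/2, 585/8, -4965/16, 169545/128, -1477503/256, 26328981/1024, -239121645/2048, …
ICs: h(0) = 3.

f: a_k = 2, 3, -9/4, 27/8, -405/64, 1701/128, -15309/512, 72171/1024, …
Substitute x→r, Dx→(1/r')Dx; clear ⇒ L₀.
h₀' ⇒ L via d/dx closure of L₀.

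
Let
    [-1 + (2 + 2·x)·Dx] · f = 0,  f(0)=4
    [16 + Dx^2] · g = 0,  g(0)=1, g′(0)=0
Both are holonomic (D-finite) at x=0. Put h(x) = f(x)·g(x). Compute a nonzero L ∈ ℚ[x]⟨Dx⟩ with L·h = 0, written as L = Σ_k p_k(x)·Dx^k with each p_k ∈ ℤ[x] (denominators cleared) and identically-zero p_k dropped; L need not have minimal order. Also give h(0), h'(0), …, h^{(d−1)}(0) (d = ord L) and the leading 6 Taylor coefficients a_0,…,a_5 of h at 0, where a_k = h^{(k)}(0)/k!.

f: a_k = 4, 2, -1/2, 1/4, -5/32, 7/64, …
g: a_k = 1, 0, -8, 0, 32/3, 0, …
f·g: L₀ = L_f ⊗_s L_g, ord ≤ 1·2.
L = (67 + 128·x + 64·x^2) + (-4 - 4·x)·Dx + (4 + 8·x + 4·x^2)·Dx^2  (order 2).
h: a_k = 4, 2, -65/2, -63/4, 4465/96, 3733/192, …
ICs: h(0) = 4, h′(0) = 2.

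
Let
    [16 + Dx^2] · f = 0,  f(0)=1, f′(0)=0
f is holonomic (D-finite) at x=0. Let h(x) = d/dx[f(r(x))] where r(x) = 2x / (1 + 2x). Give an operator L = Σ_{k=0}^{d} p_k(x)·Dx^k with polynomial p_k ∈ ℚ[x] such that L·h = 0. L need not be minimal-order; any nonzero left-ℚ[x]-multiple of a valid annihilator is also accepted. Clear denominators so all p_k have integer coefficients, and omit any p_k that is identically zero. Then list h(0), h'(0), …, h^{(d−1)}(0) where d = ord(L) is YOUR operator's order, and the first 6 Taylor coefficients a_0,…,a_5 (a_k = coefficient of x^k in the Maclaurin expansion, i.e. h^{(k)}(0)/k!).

L = (88 + 96·x + 96·x^2) + (12 + 72·x + 144·x^2 + 96·x^3)·Dx + (1 + 8·x + 24·x^2 + 32·x^3 + 16·x^4)·Dx^2  (order 2).
h: a_k = 0, -64, 384, -2560/3, -5120/3, 351232/15, …
ICs: h(0) = 0, h′(0) = -64.

f: a_k = 1, 0, -8, 0, 32/3, 0, …
h₀=f(r): pull back L_f along r ⇒ L₀.
h=h₀': d/dx-closure on L₀ ⇒ L.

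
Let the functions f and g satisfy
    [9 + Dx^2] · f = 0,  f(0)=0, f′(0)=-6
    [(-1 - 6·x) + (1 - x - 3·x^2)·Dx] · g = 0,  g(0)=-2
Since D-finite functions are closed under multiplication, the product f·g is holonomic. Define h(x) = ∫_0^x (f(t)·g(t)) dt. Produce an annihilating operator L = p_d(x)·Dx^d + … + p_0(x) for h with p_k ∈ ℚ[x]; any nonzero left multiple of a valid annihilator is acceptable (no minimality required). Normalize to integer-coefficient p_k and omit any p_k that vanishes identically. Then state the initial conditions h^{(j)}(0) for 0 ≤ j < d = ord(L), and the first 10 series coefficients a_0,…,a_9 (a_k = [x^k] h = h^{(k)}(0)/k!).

f: a_k = 0, -6, 0, 9, 0, -81/20, 0, 243/280, 0, -243/2240, …
g: a_k = -2, -2, -8, -14, -38, -80, -194, -434, -1016, -2318, …
f·g: L₀ = L_f ⊗_s L_g, ord ≤ 2·1.
∫: right-multiply L₀ by Dx.
L = (-3 + 9·x + 27·x^2)·Dx + (2 + 12·x)·Dx^2 + (-1 + x + 3·x^2)·Dx^3  (order 3).
h: a_k = 0, 0, 6, 4, 15/2, 66/5, 547/20, 3621/70, 119373/1120, 18097/84, …
ICs: h(0) = 0, h′(0) = 0, h′′(0) = 12.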